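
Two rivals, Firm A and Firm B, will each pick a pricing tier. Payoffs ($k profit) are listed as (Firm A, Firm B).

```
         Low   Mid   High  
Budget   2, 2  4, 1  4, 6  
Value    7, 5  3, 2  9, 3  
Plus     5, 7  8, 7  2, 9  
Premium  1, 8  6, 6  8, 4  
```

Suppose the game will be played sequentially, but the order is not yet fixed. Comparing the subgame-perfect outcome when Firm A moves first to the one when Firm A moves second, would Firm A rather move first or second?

second

If Firm A leads: Firm B's best replies are Budget→High, Value→Low, Plus→High, Premium→Low; Firm A's induced payoffs 4, 7, 2, 1; outcome (Value, Low), payoffs (7, 5).
If Firm B leads: Firm A's best replies are Low→Value, Mid→Plus, High→Value; Firm B's induced payoffs 5, 7, 3; outcome (Plus, Mid), payoffs (8, 7).
Firm A gets 7 moving first and 8 moving second, so Firm A prefers to move second.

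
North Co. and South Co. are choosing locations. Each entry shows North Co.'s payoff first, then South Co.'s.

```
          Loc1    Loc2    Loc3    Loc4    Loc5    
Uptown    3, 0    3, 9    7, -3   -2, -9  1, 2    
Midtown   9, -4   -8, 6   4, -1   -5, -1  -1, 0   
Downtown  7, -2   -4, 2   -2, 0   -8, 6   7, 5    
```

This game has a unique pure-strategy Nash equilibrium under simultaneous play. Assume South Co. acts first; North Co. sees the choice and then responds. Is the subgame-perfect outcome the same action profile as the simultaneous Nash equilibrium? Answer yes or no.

North Co. best-responds to each possible South Co. move:
- Loc1 → North Co. plays Midtown (best of 3, 9, 7); South Co. gets -4.
- Loc2 → North Co. plays Uptown (best of 3, -8, -4); South Co. gets 9.
- Loc3 → North Co. plays Uptown (best of 7, 4, -2); South Co. gets -3.
- Loc4 → North Co. plays Uptown (best of -2, -5, -8); South Co. gets -9.
- Loc5 → North Co. plays Downtown (best of 1, -1, 7); South Co. gets 5.
South Co.'s induced payoffs are -4, 9, -3, -9, 5, so South Co. commits to Loc2. Subgame-perfect outcome: (Uptown, Loc2) with payoffs (3, 9).
Now find the simultaneous Nash equilibrium.
North Co.'s best replies: Loc1→Midtown; Loc2→Uptown; Loc3→Uptown; Loc4→Uptown; Loc5→Downtown.
South Co.'s best replies: Uptown→Loc2; Midtown→Loc2; Downtown→Loc4.
Only (Uptown, Loc2) has each player best-responding; Nash payoffs (3, 9).
Sequential outcome (Uptown, Loc2) coincides with the Nash profile (Uptown, Loc2).

yes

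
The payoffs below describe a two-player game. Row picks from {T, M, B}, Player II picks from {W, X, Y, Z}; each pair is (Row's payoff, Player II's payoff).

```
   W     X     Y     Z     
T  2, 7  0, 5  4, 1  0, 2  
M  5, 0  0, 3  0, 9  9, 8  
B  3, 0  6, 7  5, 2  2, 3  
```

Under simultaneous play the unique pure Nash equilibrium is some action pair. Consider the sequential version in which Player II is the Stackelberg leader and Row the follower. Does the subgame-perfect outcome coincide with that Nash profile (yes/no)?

Work backward from Row's decision.
- W: Row compares 2, 5, 3 and picks M; Player II would get 0.
- X: Row compares 0, 0, 6 and picks B; Player II would get 7.
- Y: Row compares 4, 0, 5 and picks B; Player II would get 2.
- Z: Row compares 0, 9, 2 and picks M; Player II would get 8.
Among 0, 7, 2, 8, the best is 8 at Z. Subgame-perfect outcome: (M, Z) with payoffs (9, 8).
Under simultaneous play:
Row's best replies: W→M; X→B; Y→B; Z→M.
Player II's best replies: T→W; M→Y; B→X.
The unique mutual best reply is (B, X), giving (6, 7).
Sequential outcome (M, Z) differs from the Nash profile (B, X).

no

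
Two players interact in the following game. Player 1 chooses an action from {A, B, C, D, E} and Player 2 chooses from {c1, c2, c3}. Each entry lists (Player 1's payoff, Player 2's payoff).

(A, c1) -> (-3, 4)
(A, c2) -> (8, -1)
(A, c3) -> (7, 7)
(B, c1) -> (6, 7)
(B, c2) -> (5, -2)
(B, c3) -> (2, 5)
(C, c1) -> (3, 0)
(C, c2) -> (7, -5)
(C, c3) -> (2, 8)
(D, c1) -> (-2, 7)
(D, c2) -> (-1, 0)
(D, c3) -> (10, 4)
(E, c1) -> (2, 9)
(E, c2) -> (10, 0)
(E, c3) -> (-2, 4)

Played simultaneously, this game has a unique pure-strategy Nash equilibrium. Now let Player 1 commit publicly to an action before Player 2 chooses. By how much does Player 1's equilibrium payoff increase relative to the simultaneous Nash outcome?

Backward induction with Player 1 moving first.
- A: Player 2 compares 4, -1, 7 and picks c3; Player 1 would get 7.
- B: Player 2 compares 7, -2, 5 and picks c1; Player 1 would get 6.
- C: Player 2 compares 0, -5, 8 and picks c3; Player 1 would get 2.
- D: Player 2 compares 7, 0, 4 and picks c1; Player 1 would get -2.
- E: Player 2 compares 9, 0, 4 and picks c1; Player 1 would get 2.
Among 7, 6, 2, -2, 2, the best is 7 at A. Subgame-perfect outcome: (A, c3) with payoffs (7, 7).
Under simultaneous play:
Player 1's best replies: c1→B; c2→E; c3→D.
Player 2's best replies: A→c3; B→c1; C→c3; D→c1; E→c1.
The unique mutual best reply is (B, c1), giving (6, 7).
Player 1's commitment gain: 7 − 6 = 1.

1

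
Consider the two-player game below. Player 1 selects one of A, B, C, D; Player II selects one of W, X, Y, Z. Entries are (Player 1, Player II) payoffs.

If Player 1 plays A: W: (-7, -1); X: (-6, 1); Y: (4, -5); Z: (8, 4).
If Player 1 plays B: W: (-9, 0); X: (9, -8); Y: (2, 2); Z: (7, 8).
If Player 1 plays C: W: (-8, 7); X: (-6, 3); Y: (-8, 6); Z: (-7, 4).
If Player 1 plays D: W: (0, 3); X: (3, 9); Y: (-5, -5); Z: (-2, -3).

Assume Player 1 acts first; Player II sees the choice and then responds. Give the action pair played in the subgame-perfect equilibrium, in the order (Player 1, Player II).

(A, Z)

Work backward from Player II's decision.
- A: BR = Z, leader payoff 8.
- B: BR = Z, leader payoff 7.
- C: BR = W, leader payoff -8.
- D: BR = X, leader payoff 3.
Maximizing over 8, 7, -8, 3, Player 1 chooses A. Subgame-perfect outcome: (A, Z) with payoffs (8, 4).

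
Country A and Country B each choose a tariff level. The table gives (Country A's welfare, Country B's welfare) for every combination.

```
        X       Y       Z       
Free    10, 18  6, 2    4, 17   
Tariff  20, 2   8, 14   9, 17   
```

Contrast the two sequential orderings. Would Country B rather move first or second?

second

If Country A leads: Country B's best replies are Free→X, Tariff→Z; Country A's induced payoffs 10, 9; outcome (Free, X), payoffs (10, 18).
If Country B leads: Country A's best replies are X→Tariff, Y→Tariff, Z→Tariff; Country B's induced payoffs 2, 14, 17; outcome (Tariff, Z), payoffs (9, 17).
Country B gets 17 moving first and 18 moving second, so Country B prefers to move second.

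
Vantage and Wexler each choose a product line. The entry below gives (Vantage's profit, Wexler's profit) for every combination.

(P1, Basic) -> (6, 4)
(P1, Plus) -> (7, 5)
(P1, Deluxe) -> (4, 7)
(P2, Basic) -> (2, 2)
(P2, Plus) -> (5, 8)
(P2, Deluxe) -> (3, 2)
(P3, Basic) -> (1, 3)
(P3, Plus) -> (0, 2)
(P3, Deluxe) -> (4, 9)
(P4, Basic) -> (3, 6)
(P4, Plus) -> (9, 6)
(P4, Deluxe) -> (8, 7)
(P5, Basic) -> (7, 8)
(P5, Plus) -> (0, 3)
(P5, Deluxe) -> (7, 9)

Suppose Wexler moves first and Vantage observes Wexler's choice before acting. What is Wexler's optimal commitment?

Basic

Solve by backward induction (Wexler leads).
- Basic: BR = P5, leader payoff 8.
- Plus: BR = P4, leader payoff 6.
- Deluxe: BR = P4, leader payoff 7.
Among 8, 6, 7, the best is 8 at Basic. Subgame-perfect outcome: (P5, Basic) with payoffs (7, 8).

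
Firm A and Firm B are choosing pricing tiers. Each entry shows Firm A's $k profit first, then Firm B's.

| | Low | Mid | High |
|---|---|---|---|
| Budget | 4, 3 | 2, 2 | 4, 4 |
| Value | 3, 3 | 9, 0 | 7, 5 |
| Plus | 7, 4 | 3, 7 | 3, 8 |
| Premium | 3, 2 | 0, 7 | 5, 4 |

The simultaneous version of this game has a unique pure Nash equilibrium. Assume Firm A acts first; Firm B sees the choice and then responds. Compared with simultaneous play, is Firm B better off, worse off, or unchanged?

Firm B best-responds to each possible Firm A move:
- Budget: BR = High, leader payoff 4.
- Value: BR = High, leader payoff 7.
- Plus: BR = High, leader payoff 3.
- Premium: BR = Mid, leader payoff 0.
Firm A's induced payoffs are 4, 7, 3, 0, so Firm A commits to Value. Subgame-perfect outcome: (Value, High) with payoffs (7, 5).
For the simultaneous game, intersect best replies.
Firm A's best replies: Low→Plus; Mid→Value; High→Value.
Firm B's best replies: Budget→High; Value→High; Plus→High; Premium→Mid.
The unique mutual best reply is (Value, High), giving (7, 5).
Firm B earns 5 sequentially versus 5 at the Nash outcome: unchanged.

unchanged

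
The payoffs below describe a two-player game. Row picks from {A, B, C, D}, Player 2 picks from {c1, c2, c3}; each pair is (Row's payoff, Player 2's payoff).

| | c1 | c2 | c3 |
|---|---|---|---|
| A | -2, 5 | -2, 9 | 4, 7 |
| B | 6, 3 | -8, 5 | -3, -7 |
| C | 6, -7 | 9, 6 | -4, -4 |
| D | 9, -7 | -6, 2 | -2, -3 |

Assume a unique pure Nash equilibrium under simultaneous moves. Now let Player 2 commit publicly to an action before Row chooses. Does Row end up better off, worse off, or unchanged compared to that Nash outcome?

worse off

Work backward from Row's decision.
- c1: BR = D, leader payoff -7.
- c2: BR = C, leader payoff 6.
- c3: BR = A, leader payoff 7.
Among -7, 6, 7, the best is 7 at c3. Subgame-perfect outcome: (A, c3) with payoffs (4, 7).
For the simultaneous game, intersect best replies.
Row's best replies: c1→D; c2→C; c3→A.
Player 2's best replies: A→c2; B→c2; C→c2; D→c2.
Only (C, c2) has each player best-responding; Nash payoffs (9, 6).
Row earns 4 sequentially versus 9 at the Nash outcome: worse off.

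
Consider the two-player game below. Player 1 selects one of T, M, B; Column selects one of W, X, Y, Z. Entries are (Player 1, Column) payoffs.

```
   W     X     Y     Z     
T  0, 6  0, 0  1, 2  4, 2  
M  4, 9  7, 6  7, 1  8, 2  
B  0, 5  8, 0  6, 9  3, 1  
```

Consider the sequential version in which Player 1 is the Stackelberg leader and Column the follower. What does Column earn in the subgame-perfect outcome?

Solve by backward induction (Player 1 leads).
- T: Column compares 6, 0, 2, 2 and picks W; Player 1 would get 0.
- M: Column compares 9, 6, 1, 2 and picks W; Player 1 would get 4.
- B: Column compares 5, 0, 9, 1 and picks Y; Player 1 would get 6.
Maximizing over 0, 4, 6, Player 1 chooses B. Subgame-perfect outcome: (B, Y) with payoffs (6, 9).

9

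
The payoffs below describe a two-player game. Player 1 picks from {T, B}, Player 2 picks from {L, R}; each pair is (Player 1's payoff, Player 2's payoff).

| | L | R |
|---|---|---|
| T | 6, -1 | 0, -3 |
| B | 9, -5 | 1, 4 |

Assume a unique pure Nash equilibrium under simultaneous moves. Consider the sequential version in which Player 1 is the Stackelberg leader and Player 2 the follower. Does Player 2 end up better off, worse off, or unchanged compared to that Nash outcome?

worse off

Backward induction with Player 1 moving first.
- T: Player 2 compares -1, -3 and picks L; Player 1 would get 6.
- B: Player 2 compares -5, 4 and picks R; Player 1 would get 1.
Player 1's induced payoffs are 6, 1, so Player 1 commits to T. Subgame-perfect outcome: (T, L) with payoffs (6, -1).
For the simultaneous game, intersect best replies.
Player 1's best replies: L→B; R→B.
Player 2's best replies: T→L; B→R.
The unique mutual best reply is (B, R), giving (1, 4).
Player 2 earns -1 sequentially versus 4 at the Nash outcome: worse off.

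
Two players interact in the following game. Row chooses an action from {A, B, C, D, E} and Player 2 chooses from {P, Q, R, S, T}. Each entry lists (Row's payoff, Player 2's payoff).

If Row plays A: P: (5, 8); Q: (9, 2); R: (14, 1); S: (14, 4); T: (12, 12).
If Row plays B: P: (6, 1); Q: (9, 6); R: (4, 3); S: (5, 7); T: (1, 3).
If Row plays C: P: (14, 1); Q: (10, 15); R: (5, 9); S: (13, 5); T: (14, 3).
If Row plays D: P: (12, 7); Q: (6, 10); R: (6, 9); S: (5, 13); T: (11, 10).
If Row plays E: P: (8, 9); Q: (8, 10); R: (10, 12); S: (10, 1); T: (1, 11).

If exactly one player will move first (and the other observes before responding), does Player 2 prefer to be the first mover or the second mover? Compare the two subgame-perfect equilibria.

first

If Row leads: Player 2's best replies are A→T, B→S, C→Q, D→S, E→R; Row's induced payoffs 12, 5, 10, 5, 10; outcome (A, T), payoffs (12, 12).
If Player 2 leads: Row's best replies are P→C, Q→C, R→A, S→A, T→C; Player 2's induced payoffs 1, 15, 1, 4, 3; outcome (C, Q), payoffs (10, 15).
Player 2 gets 15 moving first and 12 moving second, so Player 2 prefers to move first.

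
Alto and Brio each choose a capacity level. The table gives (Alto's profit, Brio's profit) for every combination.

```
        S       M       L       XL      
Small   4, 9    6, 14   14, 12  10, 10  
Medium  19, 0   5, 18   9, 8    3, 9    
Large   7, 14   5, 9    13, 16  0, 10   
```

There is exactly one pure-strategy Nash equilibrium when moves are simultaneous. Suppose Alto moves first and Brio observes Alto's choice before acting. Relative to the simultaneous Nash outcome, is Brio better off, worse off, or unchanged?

better off

Work backward from Brio's decision.
- Small: Brio compares 9, 14, 12, 10 and picks M; Alto would get 6.
- Medium: Brio compares 0, 18, 8, 9 and picks M; Alto would get 5.
- Large: Brio compares 14, 9, 16, 10 and picks L; Alto would get 13.
Among 6, 5, 13, the best is 13 at Large. Subgame-perfect outcome: (Large, L) with payoffs (13, 16).
Under simultaneous play:
Alto's best replies: S→Medium; M→Small; L→Small; XL→Small.
Brio's best replies: Small→M; Medium→M; Large→L.
The unique mutual best reply is (Small, M), giving (6, 14).
Brio earns 16 sequentially versus 14 at the Nash outcome: better off.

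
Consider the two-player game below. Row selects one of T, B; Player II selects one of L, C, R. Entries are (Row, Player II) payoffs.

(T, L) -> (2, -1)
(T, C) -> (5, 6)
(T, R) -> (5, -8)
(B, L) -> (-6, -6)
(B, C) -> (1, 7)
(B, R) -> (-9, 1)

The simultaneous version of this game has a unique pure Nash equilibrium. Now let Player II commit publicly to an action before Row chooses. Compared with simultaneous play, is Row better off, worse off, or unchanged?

Backward induction with Player II moving first.
- L → Row plays T (best of 2, -6); Player II gets -1.
- C → Row plays T (best of 5, 1); Player II gets 6.
- R → Row plays T (best of 5, -9); Player II gets -8.
Among -1, 6, -8, the best is 6 at C. Subgame-perfect outcome: (T, C) with payoffs (5, 6).
Under simultaneous play:
Row's best replies: L→T; C→T; R→T.
Player II's best replies: T→C; B→C.
Only (T, C) has each player best-responding; Nash payoffs (5, 6).
Row earns 5 sequentially versus 5 at the Nash outcome: unchanged.

unchanged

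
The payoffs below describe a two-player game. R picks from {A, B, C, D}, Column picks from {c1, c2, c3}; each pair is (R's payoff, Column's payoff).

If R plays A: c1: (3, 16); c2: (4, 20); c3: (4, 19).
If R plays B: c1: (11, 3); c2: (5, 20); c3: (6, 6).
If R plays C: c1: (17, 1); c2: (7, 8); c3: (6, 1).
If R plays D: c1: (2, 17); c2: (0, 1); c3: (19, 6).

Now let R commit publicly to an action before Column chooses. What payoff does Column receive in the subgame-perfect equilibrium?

8

Solve by backward induction (R leads).
- A: Column compares 16, 20, 19 and picks c2; R would get 4.
- B: Column compares 3, 20, 6 and picks c2; R would get 5.
- C: Column compares 1, 8, 1 and picks c2; R would get 7.
- D: Column compares 17, 1, 6 and picks c1; R would get 2.
R's induced payoffs are 4, 5, 7, 2, so R commits to C. Subgame-perfect outcome: (C, c2) with payoffs (7, 8).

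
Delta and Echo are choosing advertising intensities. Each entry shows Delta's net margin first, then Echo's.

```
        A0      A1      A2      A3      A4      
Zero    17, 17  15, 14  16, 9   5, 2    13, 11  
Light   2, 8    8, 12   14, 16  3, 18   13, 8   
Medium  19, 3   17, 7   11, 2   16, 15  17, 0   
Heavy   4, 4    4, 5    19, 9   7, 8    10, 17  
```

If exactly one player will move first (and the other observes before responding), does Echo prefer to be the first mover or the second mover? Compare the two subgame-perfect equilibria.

If Delta leads: Echo's best replies are Zero→A0, Light→A3, Medium→A3, Heavy→A4; Delta's induced payoffs 17, 3, 16, 10; outcome (Zero, A0), payoffs (17, 17).
If Echo leads: Delta's best replies are A0→Medium, A1→Medium, A2→Heavy, A3→Medium, A4→Medium; Echo's induced payoffs 3, 7, 9, 15, 0; outcome (Medium, A3), payoffs (16, 15).
Echo gets 15 moving first and 17 moving second, so Echo prefers to move second.

second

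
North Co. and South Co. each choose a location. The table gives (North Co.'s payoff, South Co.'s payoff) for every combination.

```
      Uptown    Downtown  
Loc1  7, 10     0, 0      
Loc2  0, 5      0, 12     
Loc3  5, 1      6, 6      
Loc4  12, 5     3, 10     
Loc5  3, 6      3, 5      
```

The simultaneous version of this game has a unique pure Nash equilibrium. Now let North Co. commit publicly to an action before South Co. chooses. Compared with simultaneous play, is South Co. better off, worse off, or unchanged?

Work backward from South Co.'s decision.
- Loc1 → South Co. plays Uptown (best of 10, 0); North Co. gets 7.
- Loc2 → South Co. plays Downtown (best of 5, 12); North Co. gets 0.
- Loc3 → South Co. plays Downtown (best of 1, 6); North Co. gets 6.
- Loc4 → South Co. plays Downtown (best of 5, 10); North Co. gets 3.
- Loc5 → South Co. plays Uptown (best of 6, 5); North Co. gets 3.
Among 7, 0, 6, 3, 3, the best is 7 at Loc1. Subgame-perfect outcome: (Loc1, Uptown) with payoffs (7, 10).
For the simultaneous game, intersect best replies.
North Co.'s best replies: Uptown→Loc4; Downtown→Loc3.
South Co.'s best replies: Loc1→Uptown; Loc2→Downtown; Loc3→Downtown; Loc4→Downtown; Loc5→Uptown.
Only (Loc3, Downtown) has each player best-responding; Nash payoffs (6, 6).
South Co. earns 10 sequentially versus 6 at the Nash outcome: better off.

better off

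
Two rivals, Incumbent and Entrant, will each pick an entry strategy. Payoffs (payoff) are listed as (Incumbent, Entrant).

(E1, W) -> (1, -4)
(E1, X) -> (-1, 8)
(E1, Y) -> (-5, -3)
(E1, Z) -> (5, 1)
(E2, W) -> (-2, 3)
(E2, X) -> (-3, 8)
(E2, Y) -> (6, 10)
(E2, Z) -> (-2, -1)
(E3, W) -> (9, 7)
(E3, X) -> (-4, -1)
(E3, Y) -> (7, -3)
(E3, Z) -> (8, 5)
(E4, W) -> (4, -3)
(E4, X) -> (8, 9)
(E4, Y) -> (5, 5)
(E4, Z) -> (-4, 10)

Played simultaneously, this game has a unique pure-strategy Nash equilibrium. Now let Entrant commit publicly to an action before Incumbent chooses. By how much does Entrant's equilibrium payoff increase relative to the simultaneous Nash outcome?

Work backward from Incumbent's decision.
- W → Incumbent plays E3 (best of 1, -2, 9, 4); Entrant gets 7.
- X → Incumbent plays E4 (best of -1, -3, -4, 8); Entrant gets 9.
- Y → Incumbent plays E3 (best of -5, 6, 7, 5); Entrant gets -3.
- Z → Incumbent plays E3 (best of 5, -2, 8, -4); Entrant gets 5.
Among 7, 9, -3, 5, the best is 9 at X. Subgame-perfect outcome: (E4, X) with payoffs (8, 9).
For the simultaneous game, intersect best replies.
Incumbent's best replies: W→E3; X→E4; Y→E3; Z→E3.
Entrant's best replies: E1→X; E2→Y; E3→W; E4→Z.
Only (E3, W) has each player best-responding; Nash payoffs (9, 7).
Entrant's commitment gain: 9 − 7 = 2.

2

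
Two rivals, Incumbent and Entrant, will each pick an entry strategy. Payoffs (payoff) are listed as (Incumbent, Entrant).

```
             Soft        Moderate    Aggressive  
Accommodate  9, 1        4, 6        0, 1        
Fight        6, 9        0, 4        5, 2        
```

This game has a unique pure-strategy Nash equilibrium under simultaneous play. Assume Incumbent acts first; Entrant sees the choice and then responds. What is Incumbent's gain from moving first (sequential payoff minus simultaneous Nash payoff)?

2

Entrant best-responds to each possible Incumbent move:
- Accommodate: Entrant compares 1, 6, 1 and picks Moderate; Incumbent would get 4.
- Fight: Entrant compares 9, 4, 2 and picks Soft; Incumbent would get 6.
Maximizing over 4, 6, Incumbent chooses Fight. Subgame-perfect outcome: (Fight, Soft) with payoffs (6, 9).
Now find the simultaneous Nash equilibrium.
Incumbent's best replies: Soft→Accommodate; Moderate→Accommodate; Aggressive→Fight.
Entrant's best replies: Accommodate→Moderate; Fight→Soft.
The unique mutual best reply is (Accommodate, Moderate), giving (4, 6).
Incumbent's commitment gain: 6 − 4 = 2.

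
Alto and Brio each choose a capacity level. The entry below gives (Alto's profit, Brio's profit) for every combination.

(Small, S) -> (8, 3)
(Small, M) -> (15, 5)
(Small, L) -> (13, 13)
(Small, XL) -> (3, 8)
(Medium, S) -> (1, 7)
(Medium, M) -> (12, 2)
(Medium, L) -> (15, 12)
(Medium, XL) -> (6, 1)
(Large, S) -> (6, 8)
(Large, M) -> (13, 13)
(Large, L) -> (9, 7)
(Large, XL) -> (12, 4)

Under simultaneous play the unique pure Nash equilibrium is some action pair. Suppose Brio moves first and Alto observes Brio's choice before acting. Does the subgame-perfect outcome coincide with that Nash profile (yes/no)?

yes

Alto best-responds to each possible Brio move:
- S: Alto compares 8, 1, 6 and picks Small; Brio would get 3.
- M: Alto compares 15, 12, 13 and picks Small; Brio would get 5.
- L: Alto compares 13, 15, 9 and picks Medium; Brio would get 12.
- XL: Alto compares 3, 6, 12 and picks Large; Brio would get 4.
Brio's induced payoffs are 3, 5, 12, 4, so Brio commits to L. Subgame-perfect outcome: (Medium, L) with payoffs (15, 12).
For the simultaneous game, intersect best replies.
Alto's best replies: S→Small; M→Small; L→Medium; XL→Large.
Brio's best replies: Small→L; Medium→L; Large→M.
The unique mutual best reply is (Medium, L), giving (15, 12).
Sequential outcome (Medium, L) coincides with the Nash profile (Medium, L).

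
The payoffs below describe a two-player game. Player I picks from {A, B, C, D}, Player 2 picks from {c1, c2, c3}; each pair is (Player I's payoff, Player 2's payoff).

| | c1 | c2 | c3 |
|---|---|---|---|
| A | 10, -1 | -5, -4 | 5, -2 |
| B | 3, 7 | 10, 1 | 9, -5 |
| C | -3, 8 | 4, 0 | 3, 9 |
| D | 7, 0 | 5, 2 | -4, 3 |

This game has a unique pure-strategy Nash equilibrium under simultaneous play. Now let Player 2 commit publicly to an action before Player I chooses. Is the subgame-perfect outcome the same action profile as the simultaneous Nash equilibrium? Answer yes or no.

Backward induction with Player 2 moving first.
- c1 → Player I plays A (best of 10, 3, -3, 7); Player 2 gets -1.
- c2 → Player I plays B (best of -5, 10, 4, 5); Player 2 gets 1.
- c3 → Player I plays B (best of 5, 9, 3, -4); Player 2 gets -5.
Among -1, 1, -5, the best is 1 at c2. Subgame-perfect outcome: (B, c2) with payoffs (10, 1).
Under simultaneous play:
Player I's best replies: c1→A; c2→B; c3→B.
Player 2's best replies: A→c1; B→c1; C→c3; D→c3.
Only (A, c1) has each player best-responding; Nash payoffs (10, -1).
Sequential outcome (B, c2) differs from the Nash profile (A, c1).

no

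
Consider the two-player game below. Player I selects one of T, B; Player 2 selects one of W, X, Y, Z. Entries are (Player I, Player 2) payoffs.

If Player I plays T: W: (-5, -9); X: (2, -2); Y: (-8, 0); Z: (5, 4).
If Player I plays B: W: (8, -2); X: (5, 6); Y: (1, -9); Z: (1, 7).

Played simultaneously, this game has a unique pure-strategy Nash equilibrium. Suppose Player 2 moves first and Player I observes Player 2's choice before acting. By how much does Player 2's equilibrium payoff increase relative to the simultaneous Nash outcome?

2

Backward induction with Player 2 moving first.
- W → Player I plays B (best of -5, 8); Player 2 gets -2.
- X → Player I plays B (best of 2, 5); Player 2 gets 6.
- Y → Player I plays B (best of -8, 1); Player 2 gets -9.
- Z → Player I plays T (best of 5, 1); Player 2 gets 4.
Player 2's induced payoffs are -2, 6, -9, 4, so Player 2 commits to X. Subgame-perfect outcome: (B, X) with payoffs (5, 6).
Now find the simultaneous Nash equilibrium.
Player I's best replies: W→B; X→B; Y→B; Z→T.
Player 2's best replies: T→Z; B→Z.
The unique mutual best reply is (T, Z), giving (5, 4).
Player 2's commitment gain: 6 − 4 = 2.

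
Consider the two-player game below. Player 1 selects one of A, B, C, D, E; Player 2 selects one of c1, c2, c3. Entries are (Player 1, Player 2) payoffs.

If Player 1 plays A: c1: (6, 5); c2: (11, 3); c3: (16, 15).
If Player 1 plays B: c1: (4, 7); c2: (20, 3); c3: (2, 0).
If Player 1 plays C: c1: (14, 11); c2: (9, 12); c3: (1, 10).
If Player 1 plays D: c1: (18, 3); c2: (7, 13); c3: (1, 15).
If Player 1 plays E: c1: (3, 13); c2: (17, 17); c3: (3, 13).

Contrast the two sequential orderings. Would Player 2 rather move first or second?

If Player 1 leads: Player 2's best replies are A→c3, B→c1, C→c2, D→c3, E→c2; Player 1's induced payoffs 16, 4, 9, 1, 17; outcome (E, c2), payoffs (17, 17).
If Player 2 leads: Player 1's best replies are c1→D, c2→B, c3→A; Player 2's induced payoffs 3, 3, 15; outcome (A, c3), payoffs (16, 15).
Player 2 gets 15 moving first and 17 moving second, so Player 2 prefers to move second.

second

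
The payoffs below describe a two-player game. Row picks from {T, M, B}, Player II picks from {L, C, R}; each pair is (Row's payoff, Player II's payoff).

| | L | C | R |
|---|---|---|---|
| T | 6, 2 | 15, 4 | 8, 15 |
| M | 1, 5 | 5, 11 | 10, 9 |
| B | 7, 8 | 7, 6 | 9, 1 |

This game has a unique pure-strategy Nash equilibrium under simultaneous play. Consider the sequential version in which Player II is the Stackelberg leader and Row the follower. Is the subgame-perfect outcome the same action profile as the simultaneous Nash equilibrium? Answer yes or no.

Backward induction with Player II moving first.
- L → Row plays B (best of 6, 1, 7); Player II gets 8.
- C → Row plays T (best of 15, 5, 7); Player II gets 4.
- R → Row plays M (best of 8, 10, 9); Player II gets 9.
Among 8, 4, 9, the best is 9 at R. Subgame-perfect outcome: (M, R) with payoffs (10, 9).
For the simultaneous game, intersect best replies.
Row's best replies: L→B; C→T; R→M.
Player II's best replies: T→R; M→C; B→L.
The unique mutual best reply is (B, L), giving (7, 8).
Sequential outcome (M, R) differs from the Nash profile (B, L).

no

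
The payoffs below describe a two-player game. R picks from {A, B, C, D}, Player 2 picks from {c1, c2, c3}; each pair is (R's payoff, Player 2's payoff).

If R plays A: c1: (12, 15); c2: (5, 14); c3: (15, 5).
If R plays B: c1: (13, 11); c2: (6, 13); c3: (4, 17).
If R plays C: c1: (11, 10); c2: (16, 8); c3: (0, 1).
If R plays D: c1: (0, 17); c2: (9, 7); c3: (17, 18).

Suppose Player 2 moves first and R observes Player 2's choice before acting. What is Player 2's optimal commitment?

c3

Work backward from R's decision.
- c1: R compares 12, 13, 11, 0 and picks B; Player 2 would get 11.
- c2: R compares 5, 6, 16, 9 and picks C; Player 2 would get 8.
- c3: R compares 15, 4, 0, 17 and picks D; Player 2 would get 18.
Player 2's induced payoffs are 11, 8, 18, so Player 2 commits to c3. Subgame-perfect outcome: (D, c3) with payoffs (17, 18).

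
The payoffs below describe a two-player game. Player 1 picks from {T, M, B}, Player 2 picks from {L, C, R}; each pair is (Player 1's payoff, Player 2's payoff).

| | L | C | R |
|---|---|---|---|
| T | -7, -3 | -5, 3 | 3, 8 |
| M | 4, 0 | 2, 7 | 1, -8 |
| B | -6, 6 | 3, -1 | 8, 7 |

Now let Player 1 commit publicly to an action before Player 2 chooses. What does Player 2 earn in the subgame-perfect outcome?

7

Work backward from Player 2's decision.
- T → Player 2 plays R (best of -3, 3, 8); Player 1 gets 3.
- M → Player 2 plays C (best of 0, 7, -8); Player 1 gets 2.
- B → Player 2 plays R (best of 6, -1, 7); Player 1 gets 8.
Player 1's induced payoffs are 3, 2, 8, so Player 1 commits to B. Subgame-perfect outcome: (B, R) with payoffs (8, 7).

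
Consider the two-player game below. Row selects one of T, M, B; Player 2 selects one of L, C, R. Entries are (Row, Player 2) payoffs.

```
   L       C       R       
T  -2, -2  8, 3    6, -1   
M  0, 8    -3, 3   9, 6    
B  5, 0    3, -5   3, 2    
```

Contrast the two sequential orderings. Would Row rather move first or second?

If Row leads: Player 2's best replies are T→C, M→L, B→R; Row's induced payoffs 8, 0, 3; outcome (T, C), payoffs (8, 3).
If Player 2 leads: Row's best replies are L→B, C→T, R→M; Player 2's induced payoffs 0, 3, 6; outcome (M, R), payoffs (9, 6).
Row gets 8 moving first and 9 moving second, so Row prefers to move second.

second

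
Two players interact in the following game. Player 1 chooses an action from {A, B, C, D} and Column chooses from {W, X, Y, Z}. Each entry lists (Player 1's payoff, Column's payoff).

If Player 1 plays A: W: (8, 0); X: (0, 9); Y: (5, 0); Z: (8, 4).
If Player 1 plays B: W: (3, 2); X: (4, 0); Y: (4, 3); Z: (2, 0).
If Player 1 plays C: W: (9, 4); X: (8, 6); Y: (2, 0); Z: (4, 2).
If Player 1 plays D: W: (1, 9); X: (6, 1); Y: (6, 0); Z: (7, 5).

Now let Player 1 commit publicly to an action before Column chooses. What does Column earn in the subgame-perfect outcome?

Work backward from Column's decision.
- A → Column plays X (best of 0, 9, 0, 4); Player 1 gets 0.
- B → Column plays Y (best of 2, 0, 3, 0); Player 1 gets 4.
- C → Column plays X (best of 4, 6, 0, 2); Player 1 gets 8.
- D → Column plays W (best of 9, 1, 0, 5); Player 1 gets 1.
Among 0, 4, 8, 1, the best is 8 at C. Subgame-perfect outcome: (C, X) with payoffs (8, 6).

6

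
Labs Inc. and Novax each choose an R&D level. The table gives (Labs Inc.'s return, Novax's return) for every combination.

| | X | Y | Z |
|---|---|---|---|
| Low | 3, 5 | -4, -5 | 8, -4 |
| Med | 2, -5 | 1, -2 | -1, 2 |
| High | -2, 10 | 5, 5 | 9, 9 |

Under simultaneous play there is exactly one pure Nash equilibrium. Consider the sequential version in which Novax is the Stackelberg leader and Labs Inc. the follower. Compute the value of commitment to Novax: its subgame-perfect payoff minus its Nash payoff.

4

Solve by backward induction (Novax leads).
- X → Labs Inc. plays Low (best of 3, 2, -2); Novax gets 5.
- Y → Labs Inc. plays High (best of -4, 1, 5); Novax gets 5.
- Z → Labs Inc. plays High (best of 8, -1, 9); Novax gets 9.
Among 5, 5, 9, the best is 9 at Z. Subgame-perfect outcome: (High, Z) with payoffs (9, 9).
For the simultaneous game, intersect best replies.
Labs Inc.'s best replies: X→Low; Y→High; Z→High.
Novax's best replies: Low→X; Med→Z; High→X.
Only (Low, X) has each player best-responding; Nash payoffs (3, 5).
Novax's commitment gain: 9 − 5 = 4.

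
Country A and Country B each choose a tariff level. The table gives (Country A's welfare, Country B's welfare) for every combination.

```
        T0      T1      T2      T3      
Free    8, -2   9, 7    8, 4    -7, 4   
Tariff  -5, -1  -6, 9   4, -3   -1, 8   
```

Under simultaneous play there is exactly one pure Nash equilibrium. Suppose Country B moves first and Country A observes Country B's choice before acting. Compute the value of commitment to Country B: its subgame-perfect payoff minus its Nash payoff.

Backward induction with Country B moving first.
- T0 → Country A plays Free (best of 8, -5); Country B gets -2.
- T1 → Country A plays Free (best of 9, -6); Country B gets 7.
- T2 → Country A plays Free (best of 8, 4); Country B gets 4.
- T3 → Country A plays Tariff (best of -7, -1); Country B gets 8.
Maximizing over -2, 7, 4, 8, Country B chooses T3. Subgame-perfect outcome: (Tariff, T3) with payoffs (-1, 8).
For the simultaneous game, intersect best replies.
Country A's best replies: T0→Free; T1→Free; T2→Free; T3→Tariff.
Country B's best replies: Free→T1; Tariff→T1.
The unique mutual best reply is (Free, T1), giving (9, 7).
Country B's commitment gain: 8 − 7 = 1.

1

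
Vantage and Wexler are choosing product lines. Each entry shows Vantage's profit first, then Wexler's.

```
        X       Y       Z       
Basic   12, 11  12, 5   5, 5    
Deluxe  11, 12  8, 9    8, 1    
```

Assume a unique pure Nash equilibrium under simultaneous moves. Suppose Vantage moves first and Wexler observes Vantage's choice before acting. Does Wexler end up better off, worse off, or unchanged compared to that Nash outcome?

unchanged

Work backward from Wexler's decision.
- Basic → Wexler plays X (best of 11, 5, 5); Vantage gets 12.
- Deluxe → Wexler plays X (best of 12, 9, 1); Vantage gets 11.
Vantage's induced payoffs are 12, 11, so Vantage commits to Basic. Subgame-perfect outcome: (Basic, X) with payoffs (12, 11).
For the simultaneous game, intersect best replies.
Vantage's best replies: X→Basic; Y→Basic; Z→Deluxe.
Wexler's best replies: Basic→X; Deluxe→X.
Only (Basic, X) has each player best-responding; Nash payoffs (12, 11).
Wexler earns 11 sequentially versus 11 at the Nash outcome: unchanged.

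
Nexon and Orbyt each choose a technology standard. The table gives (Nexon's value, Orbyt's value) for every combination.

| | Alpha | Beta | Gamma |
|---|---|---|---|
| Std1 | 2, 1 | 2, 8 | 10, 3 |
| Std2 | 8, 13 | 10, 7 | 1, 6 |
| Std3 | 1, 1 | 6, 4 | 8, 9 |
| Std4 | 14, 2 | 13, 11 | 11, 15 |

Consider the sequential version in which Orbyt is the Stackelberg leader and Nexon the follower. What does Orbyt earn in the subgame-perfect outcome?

Work backward from Nexon's decision.
- Alpha → Nexon plays Std4 (best of 2, 8, 1, 14); Orbyt gets 2.
- Beta → Nexon plays Std4 (best of 2, 10, 6, 13); Orbyt gets 11.
- Gamma → Nexon plays Std4 (best of 10, 1, 8, 11); Orbyt gets 15.
Orbyt's induced payoffs are 2, 11, 15, so Orbyt commits to Gamma. Subgame-perfect outcome: (Std4, Gamma) with payoffs (11, 15).

15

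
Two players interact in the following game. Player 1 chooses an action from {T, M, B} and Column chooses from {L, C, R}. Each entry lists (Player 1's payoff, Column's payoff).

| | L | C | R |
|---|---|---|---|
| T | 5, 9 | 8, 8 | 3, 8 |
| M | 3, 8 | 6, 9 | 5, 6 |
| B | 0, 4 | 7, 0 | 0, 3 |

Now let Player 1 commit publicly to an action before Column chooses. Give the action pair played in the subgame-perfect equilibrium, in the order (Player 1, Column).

Solve by backward induction (Player 1 leads).
- T: BR = L, leader payoff 5.
- M: BR = C, leader payoff 6.
- B: BR = L, leader payoff 0.
Player 1's induced payoffs are 5, 6, 0, so Player 1 commits to M. Subgame-perfect outcome: (M, C) with payoffs (6, 9).

(M, C)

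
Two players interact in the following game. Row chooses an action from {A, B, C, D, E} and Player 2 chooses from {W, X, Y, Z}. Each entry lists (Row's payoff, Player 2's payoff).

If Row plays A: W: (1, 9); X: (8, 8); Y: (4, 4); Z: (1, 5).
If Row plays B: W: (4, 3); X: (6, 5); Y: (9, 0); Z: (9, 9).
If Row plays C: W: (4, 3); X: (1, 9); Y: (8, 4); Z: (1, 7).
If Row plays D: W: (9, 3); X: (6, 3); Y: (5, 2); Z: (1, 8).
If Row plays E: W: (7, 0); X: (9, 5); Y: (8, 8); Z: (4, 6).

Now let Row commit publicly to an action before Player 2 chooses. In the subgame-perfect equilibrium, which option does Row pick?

B

Backward induction with Row moving first.
- A: Player 2 compares 9, 8, 4, 5 and picks W; Row would get 1.
- B: Player 2 compares 3, 5, 0, 9 and picks Z; Row would get 9.
- C: Player 2 compares 3, 9, 4, 7 and picks X; Row would get 1.
- D: Player 2 compares 3, 3, 2, 8 and picks Z; Row would get 1.
- E: Player 2 compares 0, 5, 8, 6 and picks Y; Row would get 8.
Row's induced payoffs are 1, 9, 1, 1, 8, so Row commits to B. Subgame-perfect outcome: (B, Z) with payoffs (9, 9).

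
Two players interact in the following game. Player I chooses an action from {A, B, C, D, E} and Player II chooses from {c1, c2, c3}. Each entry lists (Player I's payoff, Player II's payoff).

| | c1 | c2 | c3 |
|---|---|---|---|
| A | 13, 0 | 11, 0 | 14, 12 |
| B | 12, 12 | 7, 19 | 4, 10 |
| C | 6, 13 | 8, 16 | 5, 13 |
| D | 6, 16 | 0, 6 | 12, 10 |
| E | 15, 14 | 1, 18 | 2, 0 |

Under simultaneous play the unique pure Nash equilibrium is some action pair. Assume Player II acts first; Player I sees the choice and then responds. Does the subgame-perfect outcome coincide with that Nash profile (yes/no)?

no

Solve by backward induction (Player II leads).
- c1 → Player I plays E (best of 13, 12, 6, 6, 15); Player II gets 14.
- c2 → Player I plays A (best of 11, 7, 8, 0, 1); Player II gets 0.
- c3 → Player I plays A (best of 14, 4, 5, 12, 2); Player II gets 12.
Among 14, 0, 12, the best is 14 at c1. Subgame-perfect outcome: (E, c1) with payoffs (15, 14).
Now find the simultaneous Nash equilibrium.
Player I's best replies: c1→E; c2→A; c3→A.
Player II's best replies: A→c3; B→c2; C→c2; D→c1; E→c2.
Only (A, c3) has each player best-responding; Nash payoffs (14, 12).
Sequential outcome (E, c1) differs from the Nash profile (A, c3).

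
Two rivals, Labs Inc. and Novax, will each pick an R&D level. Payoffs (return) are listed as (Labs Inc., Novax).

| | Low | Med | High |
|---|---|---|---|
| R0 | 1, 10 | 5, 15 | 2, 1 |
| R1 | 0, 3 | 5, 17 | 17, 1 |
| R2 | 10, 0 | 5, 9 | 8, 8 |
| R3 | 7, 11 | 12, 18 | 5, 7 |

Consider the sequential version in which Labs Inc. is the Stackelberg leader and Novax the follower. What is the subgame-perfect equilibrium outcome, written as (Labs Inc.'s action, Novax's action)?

(R3, Med)

Solve by backward induction (Labs Inc. leads).
- R0 → Novax plays Med (best of 10, 15, 1); Labs Inc. gets 5.
- R1 → Novax plays Med (best of 3, 17, 1); Labs Inc. gets 5.
- R2 → Novax plays Med (best of 0, 9, 8); Labs Inc. gets 5.
- R3 → Novax plays Med (best of 11, 18, 7); Labs Inc. gets 12.
Labs Inc.'s induced payoffs are 5, 5, 5, 12, so Labs Inc. commits to R3. Subgame-perfect outcome: (R3, Med) with payoffs (12, 18).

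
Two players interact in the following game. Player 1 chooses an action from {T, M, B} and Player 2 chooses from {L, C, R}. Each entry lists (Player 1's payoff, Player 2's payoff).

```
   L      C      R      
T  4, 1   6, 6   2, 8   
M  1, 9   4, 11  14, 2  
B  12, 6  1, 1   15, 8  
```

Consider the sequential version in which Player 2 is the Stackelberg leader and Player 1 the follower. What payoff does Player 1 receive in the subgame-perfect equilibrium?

15

Work backward from Player 1's decision.
- L → Player 1 plays B (best of 4, 1, 12); Player 2 gets 6.
- C → Player 1 plays T (best of 6, 4, 1); Player 2 gets 6.
- R → Player 1 plays B (best of 2, 14, 15); Player 2 gets 8.
Player 2's induced payoffs are 6, 6, 8, so Player 2 commits to R. Subgame-perfect outcome: (B, R) with payoffs (15, 8).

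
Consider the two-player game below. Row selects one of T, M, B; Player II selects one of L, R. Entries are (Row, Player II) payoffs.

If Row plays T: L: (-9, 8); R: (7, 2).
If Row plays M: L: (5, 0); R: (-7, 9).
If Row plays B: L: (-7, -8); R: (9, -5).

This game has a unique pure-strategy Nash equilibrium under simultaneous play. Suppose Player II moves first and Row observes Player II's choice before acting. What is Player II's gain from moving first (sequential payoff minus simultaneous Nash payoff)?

Row best-responds to each possible Player II move:
- L → Row plays M (best of -9, 5, -7); Player II gets 0.
- R → Row plays B (best of 7, -7, 9); Player II gets -5.
Player II's induced payoffs are 0, -5, so Player II commits to L. Subgame-perfect outcome: (M, L) with payoffs (5, 0).
For the simultaneous game, intersect best replies.
Row's best replies: L→M; R→B.
Player II's best replies: T→L; M→R; B→R.
The unique mutual best reply is (B, R), giving (9, -5).
Player II's commitment gain: 0 − -5 = 5.

5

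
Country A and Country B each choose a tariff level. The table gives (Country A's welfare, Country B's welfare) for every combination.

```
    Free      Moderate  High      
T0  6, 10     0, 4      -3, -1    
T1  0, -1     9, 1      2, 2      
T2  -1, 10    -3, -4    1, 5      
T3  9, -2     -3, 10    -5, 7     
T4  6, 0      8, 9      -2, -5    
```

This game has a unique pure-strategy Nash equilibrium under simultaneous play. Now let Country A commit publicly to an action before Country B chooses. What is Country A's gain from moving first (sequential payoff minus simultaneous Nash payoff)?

6

Backward induction with Country A moving first.
- T0 → Country B plays Free (best of 10, 4, -1); Country A gets 6.
- T1 → Country B plays High (best of -1, 1, 2); Country A gets 2.
- T2 → Country B plays Free (best of 10, -4, 5); Country A gets -1.
- T3 → Country B plays Moderate (best of -2, 10, 7); Country A gets -3.
- T4 → Country B plays Moderate (best of 0, 9, -5); Country A gets 8.
Among 6, 2, -1, -3, 8, the best is 8 at T4. Subgame-perfect outcome: (T4, Moderate) with payoffs (8, 9).
For the simultaneous game, intersect best replies.
Country A's best replies: Free→T3; Moderate→T1; High→T1.
Country B's best replies: T0→Free; T1→High; T2→Free; T3→Moderate; T4→Moderate.
The unique mutual best reply is (T1, High), giving (2, 2).
Country A's commitment gain: 8 − 2 = 6.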